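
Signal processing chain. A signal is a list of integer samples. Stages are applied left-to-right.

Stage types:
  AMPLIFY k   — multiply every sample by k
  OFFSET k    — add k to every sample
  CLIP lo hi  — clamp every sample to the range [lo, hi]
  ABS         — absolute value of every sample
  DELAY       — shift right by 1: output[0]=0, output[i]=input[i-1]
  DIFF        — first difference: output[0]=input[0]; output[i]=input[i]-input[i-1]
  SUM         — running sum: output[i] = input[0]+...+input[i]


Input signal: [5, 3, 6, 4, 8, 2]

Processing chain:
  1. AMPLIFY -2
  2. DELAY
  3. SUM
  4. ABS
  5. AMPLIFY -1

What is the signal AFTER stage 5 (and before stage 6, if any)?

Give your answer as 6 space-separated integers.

Input: [5, 3, 6, 4, 8, 2]
Stage 1 (AMPLIFY -2): 5*-2=-10, 3*-2=-6, 6*-2=-12, 4*-2=-8, 8*-2=-16, 2*-2=-4 -> [-10, -6, -12, -8, -16, -4]
Stage 2 (DELAY): [0, -10, -6, -12, -8, -16] = [0, -10, -6, -12, -8, -16] -> [0, -10, -6, -12, -8, -16]
Stage 3 (SUM): sum[0..0]=0, sum[0..1]=-10, sum[0..2]=-16, sum[0..3]=-28, sum[0..4]=-36, sum[0..5]=-52 -> [0, -10, -16, -28, -36, -52]
Stage 4 (ABS): |0|=0, |-10|=10, |-16|=16, |-28|=28, |-36|=36, |-52|=52 -> [0, 10, 16, 28, 36, 52]
Stage 5 (AMPLIFY -1): 0*-1=0, 10*-1=-10, 16*-1=-16, 28*-1=-28, 36*-1=-36, 52*-1=-52 -> [0, -10, -16, -28, -36, -52]

Answer: 0 -10 -16 -28 -36 -52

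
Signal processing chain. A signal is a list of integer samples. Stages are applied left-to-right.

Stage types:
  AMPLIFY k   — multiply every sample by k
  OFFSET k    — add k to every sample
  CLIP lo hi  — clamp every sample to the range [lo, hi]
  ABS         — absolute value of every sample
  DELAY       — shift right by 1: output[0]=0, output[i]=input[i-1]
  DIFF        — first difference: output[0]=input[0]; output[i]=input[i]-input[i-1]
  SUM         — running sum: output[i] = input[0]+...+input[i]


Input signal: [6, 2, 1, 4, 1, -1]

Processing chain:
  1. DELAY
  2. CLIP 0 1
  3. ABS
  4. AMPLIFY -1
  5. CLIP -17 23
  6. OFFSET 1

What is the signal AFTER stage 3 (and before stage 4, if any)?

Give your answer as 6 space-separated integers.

Input: [6, 2, 1, 4, 1, -1]
Stage 1 (DELAY): [0, 6, 2, 1, 4, 1] = [0, 6, 2, 1, 4, 1] -> [0, 6, 2, 1, 4, 1]
Stage 2 (CLIP 0 1): clip(0,0,1)=0, clip(6,0,1)=1, clip(2,0,1)=1, clip(1,0,1)=1, clip(4,0,1)=1, clip(1,0,1)=1 -> [0, 1, 1, 1, 1, 1]
Stage 3 (ABS): |0|=0, |1|=1, |1|=1, |1|=1, |1|=1, |1|=1 -> [0, 1, 1, 1, 1, 1]

Answer: 0 1 1 1 1 1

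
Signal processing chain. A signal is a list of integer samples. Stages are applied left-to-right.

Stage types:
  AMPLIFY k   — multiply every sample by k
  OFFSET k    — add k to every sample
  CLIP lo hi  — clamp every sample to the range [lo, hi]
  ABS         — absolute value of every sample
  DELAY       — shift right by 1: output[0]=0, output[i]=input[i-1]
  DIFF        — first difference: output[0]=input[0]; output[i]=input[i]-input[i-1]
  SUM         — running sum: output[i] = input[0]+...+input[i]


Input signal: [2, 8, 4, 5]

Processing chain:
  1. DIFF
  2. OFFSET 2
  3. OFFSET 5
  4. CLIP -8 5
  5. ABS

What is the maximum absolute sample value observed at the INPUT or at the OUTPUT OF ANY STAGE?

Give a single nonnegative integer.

Input: [2, 8, 4, 5] (max |s|=8)
Stage 1 (DIFF): s[0]=2, 8-2=6, 4-8=-4, 5-4=1 -> [2, 6, -4, 1] (max |s|=6)
Stage 2 (OFFSET 2): 2+2=4, 6+2=8, -4+2=-2, 1+2=3 -> [4, 8, -2, 3] (max |s|=8)
Stage 3 (OFFSET 5): 4+5=9, 8+5=13, -2+5=3, 3+5=8 -> [9, 13, 3, 8] (max |s|=13)
Stage 4 (CLIP -8 5): clip(9,-8,5)=5, clip(13,-8,5)=5, clip(3,-8,5)=3, clip(8,-8,5)=5 -> [5, 5, 3, 5] (max |s|=5)
Stage 5 (ABS): |5|=5, |5|=5, |3|=3, |5|=5 -> [5, 5, 3, 5] (max |s|=5)
Overall max amplitude: 13

Answer: 13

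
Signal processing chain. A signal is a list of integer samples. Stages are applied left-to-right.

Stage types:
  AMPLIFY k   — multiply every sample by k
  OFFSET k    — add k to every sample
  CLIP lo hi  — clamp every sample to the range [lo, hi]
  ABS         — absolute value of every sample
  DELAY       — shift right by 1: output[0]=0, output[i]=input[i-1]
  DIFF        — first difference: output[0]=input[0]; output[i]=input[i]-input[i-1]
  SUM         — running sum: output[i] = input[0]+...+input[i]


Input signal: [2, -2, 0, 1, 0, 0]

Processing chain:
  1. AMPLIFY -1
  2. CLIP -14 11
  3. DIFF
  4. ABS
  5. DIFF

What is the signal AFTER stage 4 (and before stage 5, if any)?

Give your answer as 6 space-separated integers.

Answer: 2 4 2 1 1 0

Derivation:
Input: [2, -2, 0, 1, 0, 0]
Stage 1 (AMPLIFY -1): 2*-1=-2, -2*-1=2, 0*-1=0, 1*-1=-1, 0*-1=0, 0*-1=0 -> [-2, 2, 0, -1, 0, 0]
Stage 2 (CLIP -14 11): clip(-2,-14,11)=-2, clip(2,-14,11)=2, clip(0,-14,11)=0, clip(-1,-14,11)=-1, clip(0,-14,11)=0, clip(0,-14,11)=0 -> [-2, 2, 0, -1, 0, 0]
Stage 3 (DIFF): s[0]=-2, 2--2=4, 0-2=-2, -1-0=-1, 0--1=1, 0-0=0 -> [-2, 4, -2, -1, 1, 0]
Stage 4 (ABS): |-2|=2, |4|=4, |-2|=2, |-1|=1, |1|=1, |0|=0 -> [2, 4, 2, 1, 1, 0]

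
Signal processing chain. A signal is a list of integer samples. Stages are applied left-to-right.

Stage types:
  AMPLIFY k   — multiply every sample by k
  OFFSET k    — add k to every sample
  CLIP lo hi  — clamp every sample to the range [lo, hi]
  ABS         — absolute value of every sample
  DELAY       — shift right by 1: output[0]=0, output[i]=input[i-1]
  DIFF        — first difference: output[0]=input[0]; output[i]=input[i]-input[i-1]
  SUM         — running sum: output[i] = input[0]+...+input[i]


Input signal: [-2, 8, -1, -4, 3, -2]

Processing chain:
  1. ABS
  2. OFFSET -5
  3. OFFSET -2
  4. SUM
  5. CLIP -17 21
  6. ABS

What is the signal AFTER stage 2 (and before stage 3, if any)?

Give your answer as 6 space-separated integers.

Input: [-2, 8, -1, -4, 3, -2]
Stage 1 (ABS): |-2|=2, |8|=8, |-1|=1, |-4|=4, |3|=3, |-2|=2 -> [2, 8, 1, 4, 3, 2]
Stage 2 (OFFSET -5): 2+-5=-3, 8+-5=3, 1+-5=-4, 4+-5=-1, 3+-5=-2, 2+-5=-3 -> [-3, 3, -4, -1, -2, -3]

Answer: -3 3 -4 -1 -2 -3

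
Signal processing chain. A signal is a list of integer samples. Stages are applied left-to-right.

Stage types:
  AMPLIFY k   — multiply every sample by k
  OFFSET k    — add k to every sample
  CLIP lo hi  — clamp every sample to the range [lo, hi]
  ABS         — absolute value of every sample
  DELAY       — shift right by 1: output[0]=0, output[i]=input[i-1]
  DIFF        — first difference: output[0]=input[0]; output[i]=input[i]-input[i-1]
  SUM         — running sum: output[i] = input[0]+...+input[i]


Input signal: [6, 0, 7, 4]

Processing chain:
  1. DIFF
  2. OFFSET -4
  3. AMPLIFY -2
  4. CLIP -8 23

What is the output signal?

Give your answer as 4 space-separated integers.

Input: [6, 0, 7, 4]
Stage 1 (DIFF): s[0]=6, 0-6=-6, 7-0=7, 4-7=-3 -> [6, -6, 7, -3]
Stage 2 (OFFSET -4): 6+-4=2, -6+-4=-10, 7+-4=3, -3+-4=-7 -> [2, -10, 3, -7]
Stage 3 (AMPLIFY -2): 2*-2=-4, -10*-2=20, 3*-2=-6, -7*-2=14 -> [-4, 20, -6, 14]
Stage 4 (CLIP -8 23): clip(-4,-8,23)=-4, clip(20,-8,23)=20, clip(-6,-8,23)=-6, clip(14,-8,23)=14 -> [-4, 20, -6, 14]

Answer: -4 20 -6 14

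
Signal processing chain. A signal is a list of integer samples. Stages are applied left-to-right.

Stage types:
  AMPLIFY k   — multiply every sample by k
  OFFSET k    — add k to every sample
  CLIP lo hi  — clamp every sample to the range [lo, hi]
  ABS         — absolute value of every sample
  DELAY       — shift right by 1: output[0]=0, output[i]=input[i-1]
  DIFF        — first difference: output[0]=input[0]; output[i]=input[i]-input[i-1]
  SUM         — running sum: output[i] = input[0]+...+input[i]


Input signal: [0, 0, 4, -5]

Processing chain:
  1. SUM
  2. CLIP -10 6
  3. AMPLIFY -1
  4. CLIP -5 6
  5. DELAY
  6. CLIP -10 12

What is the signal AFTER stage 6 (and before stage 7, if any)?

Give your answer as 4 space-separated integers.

Input: [0, 0, 4, -5]
Stage 1 (SUM): sum[0..0]=0, sum[0..1]=0, sum[0..2]=4, sum[0..3]=-1 -> [0, 0, 4, -1]
Stage 2 (CLIP -10 6): clip(0,-10,6)=0, clip(0,-10,6)=0, clip(4,-10,6)=4, clip(-1,-10,6)=-1 -> [0, 0, 4, -1]
Stage 3 (AMPLIFY -1): 0*-1=0, 0*-1=0, 4*-1=-4, -1*-1=1 -> [0, 0, -4, 1]
Stage 4 (CLIP -5 6): clip(0,-5,6)=0, clip(0,-5,6)=0, clip(-4,-5,6)=-4, clip(1,-5,6)=1 -> [0, 0, -4, 1]
Stage 5 (DELAY): [0, 0, 0, -4] = [0, 0, 0, -4] -> [0, 0, 0, -4]
Stage 6 (CLIP -10 12): clip(0,-10,12)=0, clip(0,-10,12)=0, clip(0,-10,12)=0, clip(-4,-10,12)=-4 -> [0, 0, 0, -4]

Answer: 0 0 0 -4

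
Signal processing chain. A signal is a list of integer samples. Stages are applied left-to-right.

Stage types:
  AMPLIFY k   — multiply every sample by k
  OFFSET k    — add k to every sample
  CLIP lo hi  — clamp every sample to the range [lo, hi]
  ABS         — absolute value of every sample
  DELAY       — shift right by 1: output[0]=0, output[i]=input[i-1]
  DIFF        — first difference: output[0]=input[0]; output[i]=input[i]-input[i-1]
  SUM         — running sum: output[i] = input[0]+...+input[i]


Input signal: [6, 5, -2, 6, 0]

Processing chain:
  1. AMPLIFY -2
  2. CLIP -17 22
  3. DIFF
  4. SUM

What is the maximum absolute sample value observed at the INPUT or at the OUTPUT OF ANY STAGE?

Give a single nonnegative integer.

Input: [6, 5, -2, 6, 0] (max |s|=6)
Stage 1 (AMPLIFY -2): 6*-2=-12, 5*-2=-10, -2*-2=4, 6*-2=-12, 0*-2=0 -> [-12, -10, 4, -12, 0] (max |s|=12)
Stage 2 (CLIP -17 22): clip(-12,-17,22)=-12, clip(-10,-17,22)=-10, clip(4,-17,22)=4, clip(-12,-17,22)=-12, clip(0,-17,22)=0 -> [-12, -10, 4, -12, 0] (max |s|=12)
Stage 3 (DIFF): s[0]=-12, -10--12=2, 4--10=14, -12-4=-16, 0--12=12 -> [-12, 2, 14, -16, 12] (max |s|=16)
Stage 4 (SUM): sum[0..0]=-12, sum[0..1]=-10, sum[0..2]=4, sum[0..3]=-12, sum[0..4]=0 -> [-12, -10, 4, -12, 0] (max |s|=12)
Overall max amplitude: 16

Answer: 16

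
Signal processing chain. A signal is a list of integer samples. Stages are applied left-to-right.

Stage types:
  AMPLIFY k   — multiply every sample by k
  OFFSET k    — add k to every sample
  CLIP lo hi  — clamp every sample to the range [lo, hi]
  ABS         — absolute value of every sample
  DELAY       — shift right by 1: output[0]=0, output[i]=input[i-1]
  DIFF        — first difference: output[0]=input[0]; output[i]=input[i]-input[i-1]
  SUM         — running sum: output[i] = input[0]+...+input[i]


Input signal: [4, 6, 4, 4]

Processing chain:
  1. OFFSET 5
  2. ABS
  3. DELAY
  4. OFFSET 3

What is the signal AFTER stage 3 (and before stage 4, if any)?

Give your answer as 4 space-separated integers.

Answer: 0 9 11 9

Derivation:
Input: [4, 6, 4, 4]
Stage 1 (OFFSET 5): 4+5=9, 6+5=11, 4+5=9, 4+5=9 -> [9, 11, 9, 9]
Stage 2 (ABS): |9|=9, |11|=11, |9|=9, |9|=9 -> [9, 11, 9, 9]
Stage 3 (DELAY): [0, 9, 11, 9] = [0, 9, 11, 9] -> [0, 9, 11, 9]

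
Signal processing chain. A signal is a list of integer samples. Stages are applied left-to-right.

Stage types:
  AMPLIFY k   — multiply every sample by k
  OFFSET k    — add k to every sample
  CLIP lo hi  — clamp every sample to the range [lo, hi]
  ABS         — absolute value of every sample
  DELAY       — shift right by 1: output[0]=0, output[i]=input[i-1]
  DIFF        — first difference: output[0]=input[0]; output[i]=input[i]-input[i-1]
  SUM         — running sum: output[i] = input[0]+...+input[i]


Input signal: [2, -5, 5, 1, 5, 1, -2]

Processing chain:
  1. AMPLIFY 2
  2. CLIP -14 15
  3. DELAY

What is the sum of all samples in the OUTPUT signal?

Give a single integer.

Answer: 18

Derivation:
Input: [2, -5, 5, 1, 5, 1, -2]
Stage 1 (AMPLIFY 2): 2*2=4, -5*2=-10, 5*2=10, 1*2=2, 5*2=10, 1*2=2, -2*2=-4 -> [4, -10, 10, 2, 10, 2, -4]
Stage 2 (CLIP -14 15): clip(4,-14,15)=4, clip(-10,-14,15)=-10, clip(10,-14,15)=10, clip(2,-14,15)=2, clip(10,-14,15)=10, clip(2,-14,15)=2, clip(-4,-14,15)=-4 -> [4, -10, 10, 2, 10, 2, -4]
Stage 3 (DELAY): [0, 4, -10, 10, 2, 10, 2] = [0, 4, -10, 10, 2, 10, 2] -> [0, 4, -10, 10, 2, 10, 2]
Output sum: 18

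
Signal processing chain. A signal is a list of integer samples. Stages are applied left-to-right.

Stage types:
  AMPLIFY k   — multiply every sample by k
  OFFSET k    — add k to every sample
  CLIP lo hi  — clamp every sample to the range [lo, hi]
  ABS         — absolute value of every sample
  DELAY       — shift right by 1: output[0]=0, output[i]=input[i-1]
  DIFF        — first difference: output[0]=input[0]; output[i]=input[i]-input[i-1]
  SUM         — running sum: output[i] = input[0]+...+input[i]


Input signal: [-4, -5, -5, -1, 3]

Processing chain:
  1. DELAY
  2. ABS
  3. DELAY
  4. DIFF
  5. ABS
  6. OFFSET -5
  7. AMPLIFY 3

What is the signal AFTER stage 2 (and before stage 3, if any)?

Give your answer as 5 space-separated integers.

Input: [-4, -5, -5, -1, 3]
Stage 1 (DELAY): [0, -4, -5, -5, -1] = [0, -4, -5, -5, -1] -> [0, -4, -5, -5, -1]
Stage 2 (ABS): |0|=0, |-4|=4, |-5|=5, |-5|=5, |-1|=1 -> [0, 4, 5, 5, 1]

Answer: 0 4 5 5 1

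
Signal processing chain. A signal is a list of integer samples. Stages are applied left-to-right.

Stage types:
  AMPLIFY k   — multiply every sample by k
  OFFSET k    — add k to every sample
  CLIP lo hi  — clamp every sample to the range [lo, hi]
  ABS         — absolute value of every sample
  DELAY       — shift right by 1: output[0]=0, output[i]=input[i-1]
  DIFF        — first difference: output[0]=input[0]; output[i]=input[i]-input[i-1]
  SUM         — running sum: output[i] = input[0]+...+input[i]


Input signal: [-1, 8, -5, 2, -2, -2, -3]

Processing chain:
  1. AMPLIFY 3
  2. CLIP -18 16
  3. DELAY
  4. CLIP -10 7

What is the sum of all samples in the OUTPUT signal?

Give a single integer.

Input: [-1, 8, -5, 2, -2, -2, -3]
Stage 1 (AMPLIFY 3): -1*3=-3, 8*3=24, -5*3=-15, 2*3=6, -2*3=-6, -2*3=-6, -3*3=-9 -> [-3, 24, -15, 6, -6, -6, -9]
Stage 2 (CLIP -18 16): clip(-3,-18,16)=-3, clip(24,-18,16)=16, clip(-15,-18,16)=-15, clip(6,-18,16)=6, clip(-6,-18,16)=-6, clip(-6,-18,16)=-6, clip(-9,-18,16)=-9 -> [-3, 16, -15, 6, -6, -6, -9]
Stage 3 (DELAY): [0, -3, 16, -15, 6, -6, -6] = [0, -3, 16, -15, 6, -6, -6] -> [0, -3, 16, -15, 6, -6, -6]
Stage 4 (CLIP -10 7): clip(0,-10,7)=0, clip(-3,-10,7)=-3, clip(16,-10,7)=7, clip(-15,-10,7)=-10, clip(6,-10,7)=6, clip(-6,-10,7)=-6, clip(-6,-10,7)=-6 -> [0, -3, 7, -10, 6, -6, -6]
Output sum: -12

Answer: -12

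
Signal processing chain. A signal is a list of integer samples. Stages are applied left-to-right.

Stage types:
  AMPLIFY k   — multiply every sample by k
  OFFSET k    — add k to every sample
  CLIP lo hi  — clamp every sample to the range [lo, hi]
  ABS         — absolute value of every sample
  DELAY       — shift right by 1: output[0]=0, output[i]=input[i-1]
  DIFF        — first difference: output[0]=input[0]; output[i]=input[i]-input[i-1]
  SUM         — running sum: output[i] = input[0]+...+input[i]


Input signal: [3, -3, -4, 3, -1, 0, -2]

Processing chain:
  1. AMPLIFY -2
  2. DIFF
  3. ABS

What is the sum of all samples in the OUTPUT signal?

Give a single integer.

Input: [3, -3, -4, 3, -1, 0, -2]
Stage 1 (AMPLIFY -2): 3*-2=-6, -3*-2=6, -4*-2=8, 3*-2=-6, -1*-2=2, 0*-2=0, -2*-2=4 -> [-6, 6, 8, -6, 2, 0, 4]
Stage 2 (DIFF): s[0]=-6, 6--6=12, 8-6=2, -6-8=-14, 2--6=8, 0-2=-2, 4-0=4 -> [-6, 12, 2, -14, 8, -2, 4]
Stage 3 (ABS): |-6|=6, |12|=12, |2|=2, |-14|=14, |8|=8, |-2|=2, |4|=4 -> [6, 12, 2, 14, 8, 2, 4]
Output sum: 48

Answer: 48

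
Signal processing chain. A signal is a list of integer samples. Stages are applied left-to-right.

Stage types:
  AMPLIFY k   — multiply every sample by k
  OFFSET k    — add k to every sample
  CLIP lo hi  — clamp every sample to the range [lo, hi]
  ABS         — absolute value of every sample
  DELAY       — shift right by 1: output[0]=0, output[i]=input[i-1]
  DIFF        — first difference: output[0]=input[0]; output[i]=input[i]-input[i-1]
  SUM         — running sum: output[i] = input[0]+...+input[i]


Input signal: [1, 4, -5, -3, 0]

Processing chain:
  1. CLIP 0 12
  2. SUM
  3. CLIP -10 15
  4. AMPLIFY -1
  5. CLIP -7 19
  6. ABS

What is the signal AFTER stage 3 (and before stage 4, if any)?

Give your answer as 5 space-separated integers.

Input: [1, 4, -5, -3, 0]
Stage 1 (CLIP 0 12): clip(1,0,12)=1, clip(4,0,12)=4, clip(-5,0,12)=0, clip(-3,0,12)=0, clip(0,0,12)=0 -> [1, 4, 0, 0, 0]
Stage 2 (SUM): sum[0..0]=1, sum[0..1]=5, sum[0..2]=5, sum[0..3]=5, sum[0..4]=5 -> [1, 5, 5, 5, 5]
Stage 3 (CLIP -10 15): clip(1,-10,15)=1, clip(5,-10,15)=5, clip(5,-10,15)=5, clip(5,-10,15)=5, clip(5,-10,15)=5 -> [1, 5, 5, 5, 5]

Answer: 1 5 5 5 5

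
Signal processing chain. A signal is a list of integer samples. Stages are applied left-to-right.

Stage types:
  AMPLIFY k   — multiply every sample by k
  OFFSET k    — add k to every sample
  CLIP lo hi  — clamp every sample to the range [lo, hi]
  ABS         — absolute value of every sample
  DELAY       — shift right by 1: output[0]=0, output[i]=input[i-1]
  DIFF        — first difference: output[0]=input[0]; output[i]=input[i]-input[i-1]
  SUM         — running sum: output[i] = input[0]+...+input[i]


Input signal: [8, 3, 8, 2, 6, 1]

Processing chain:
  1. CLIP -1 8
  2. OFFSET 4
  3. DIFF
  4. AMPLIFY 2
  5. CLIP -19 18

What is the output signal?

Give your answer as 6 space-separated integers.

Answer: 18 -10 10 -12 8 -10

Derivation:
Input: [8, 3, 8, 2, 6, 1]
Stage 1 (CLIP -1 8): clip(8,-1,8)=8, clip(3,-1,8)=3, clip(8,-1,8)=8, clip(2,-1,8)=2, clip(6,-1,8)=6, clip(1,-1,8)=1 -> [8, 3, 8, 2, 6, 1]
Stage 2 (OFFSET 4): 8+4=12, 3+4=7, 8+4=12, 2+4=6, 6+4=10, 1+4=5 -> [12, 7, 12, 6, 10, 5]
Stage 3 (DIFF): s[0]=12, 7-12=-5, 12-7=5, 6-12=-6, 10-6=4, 5-10=-5 -> [12, -5, 5, -6, 4, -5]
Stage 4 (AMPLIFY 2): 12*2=24, -5*2=-10, 5*2=10, -6*2=-12, 4*2=8, -5*2=-10 -> [24, -10, 10, -12, 8, -10]
Stage 5 (CLIP -19 18): clip(24,-19,18)=18, clip(-10,-19,18)=-10, clip(10,-19,18)=10, clip(-12,-19,18)=-12, clip(8,-19,18)=8, clip(-10,-19,18)=-10 -> [18, -10, 10, -12, 8, -10]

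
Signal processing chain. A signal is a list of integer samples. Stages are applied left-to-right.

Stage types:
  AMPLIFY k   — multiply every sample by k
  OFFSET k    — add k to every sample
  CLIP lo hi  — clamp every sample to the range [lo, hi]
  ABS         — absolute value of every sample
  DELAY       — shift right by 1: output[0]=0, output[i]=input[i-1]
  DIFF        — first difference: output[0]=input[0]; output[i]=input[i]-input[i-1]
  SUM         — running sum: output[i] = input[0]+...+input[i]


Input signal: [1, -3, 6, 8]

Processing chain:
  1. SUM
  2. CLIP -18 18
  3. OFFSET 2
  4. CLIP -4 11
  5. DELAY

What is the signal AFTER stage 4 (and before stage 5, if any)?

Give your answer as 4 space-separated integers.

Answer: 3 0 6 11

Derivation:
Input: [1, -3, 6, 8]
Stage 1 (SUM): sum[0..0]=1, sum[0..1]=-2, sum[0..2]=4, sum[0..3]=12 -> [1, -2, 4, 12]
Stage 2 (CLIP -18 18): clip(1,-18,18)=1, clip(-2,-18,18)=-2, clip(4,-18,18)=4, clip(12,-18,18)=12 -> [1, -2, 4, 12]
Stage 3 (OFFSET 2): 1+2=3, -2+2=0, 4+2=6, 12+2=14 -> [3, 0, 6, 14]
Stage 4 (CLIP -4 11): clip(3,-4,11)=3, clip(0,-4,11)=0, clip(6,-4,11)=6, clip(14,-4,11)=11 -> [3, 0, 6, 11]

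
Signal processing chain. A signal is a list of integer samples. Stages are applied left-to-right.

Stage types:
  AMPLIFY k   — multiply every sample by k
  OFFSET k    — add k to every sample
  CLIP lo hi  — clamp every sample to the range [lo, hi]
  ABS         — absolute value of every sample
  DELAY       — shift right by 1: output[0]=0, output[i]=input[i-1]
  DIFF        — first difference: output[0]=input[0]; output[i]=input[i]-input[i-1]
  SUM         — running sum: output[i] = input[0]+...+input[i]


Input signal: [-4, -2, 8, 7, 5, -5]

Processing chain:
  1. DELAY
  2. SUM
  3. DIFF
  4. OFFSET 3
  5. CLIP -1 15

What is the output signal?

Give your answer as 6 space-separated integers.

Input: [-4, -2, 8, 7, 5, -5]
Stage 1 (DELAY): [0, -4, -2, 8, 7, 5] = [0, -4, -2, 8, 7, 5] -> [0, -4, -2, 8, 7, 5]
Stage 2 (SUM): sum[0..0]=0, sum[0..1]=-4, sum[0..2]=-6, sum[0..3]=2, sum[0..4]=9, sum[0..5]=14 -> [0, -4, -6, 2, 9, 14]
Stage 3 (DIFF): s[0]=0, -4-0=-4, -6--4=-2, 2--6=8, 9-2=7, 14-9=5 -> [0, -4, -2, 8, 7, 5]
Stage 4 (OFFSET 3): 0+3=3, -4+3=-1, -2+3=1, 8+3=11, 7+3=10, 5+3=8 -> [3, -1, 1, 11, 10, 8]
Stage 5 (CLIP -1 15): clip(3,-1,15)=3, clip(-1,-1,15)=-1, clip(1,-1,15)=1, clip(11,-1,15)=11, clip(10,-1,15)=10, clip(8,-1,15)=8 -> [3, -1, 1, 11, 10, 8]

Answer: 3 -1 1 11 10 8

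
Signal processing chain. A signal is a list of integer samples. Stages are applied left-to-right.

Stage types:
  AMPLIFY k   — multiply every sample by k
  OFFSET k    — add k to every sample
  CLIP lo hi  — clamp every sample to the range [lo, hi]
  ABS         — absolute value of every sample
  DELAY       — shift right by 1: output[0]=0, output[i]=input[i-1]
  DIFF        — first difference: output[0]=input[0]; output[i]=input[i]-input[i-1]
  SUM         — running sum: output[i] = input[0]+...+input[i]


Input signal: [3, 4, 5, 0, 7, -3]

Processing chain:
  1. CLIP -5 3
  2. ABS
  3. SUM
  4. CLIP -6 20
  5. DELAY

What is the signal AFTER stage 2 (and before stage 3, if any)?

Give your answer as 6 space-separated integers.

Input: [3, 4, 5, 0, 7, -3]
Stage 1 (CLIP -5 3): clip(3,-5,3)=3, clip(4,-5,3)=3, clip(5,-5,3)=3, clip(0,-5,3)=0, clip(7,-5,3)=3, clip(-3,-5,3)=-3 -> [3, 3, 3, 0, 3, -3]
Stage 2 (ABS): |3|=3, |3|=3, |3|=3, |0|=0, |3|=3, |-3|=3 -> [3, 3, 3, 0, 3, 3]

Answer: 3 3 3 0 3 3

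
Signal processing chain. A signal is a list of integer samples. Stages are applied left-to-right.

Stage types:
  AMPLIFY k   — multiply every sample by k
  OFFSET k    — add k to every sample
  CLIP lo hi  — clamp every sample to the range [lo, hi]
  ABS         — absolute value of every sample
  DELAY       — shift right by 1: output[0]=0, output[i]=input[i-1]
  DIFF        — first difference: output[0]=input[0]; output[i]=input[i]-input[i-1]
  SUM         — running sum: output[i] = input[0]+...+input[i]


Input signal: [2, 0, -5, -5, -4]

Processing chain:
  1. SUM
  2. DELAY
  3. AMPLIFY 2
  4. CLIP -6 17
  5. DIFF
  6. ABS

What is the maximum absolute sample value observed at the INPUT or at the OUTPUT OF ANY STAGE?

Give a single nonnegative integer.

Answer: 16

Derivation:
Input: [2, 0, -5, -5, -4] (max |s|=5)
Stage 1 (SUM): sum[0..0]=2, sum[0..1]=2, sum[0..2]=-3, sum[0..3]=-8, sum[0..4]=-12 -> [2, 2, -3, -8, -12] (max |s|=12)
Stage 2 (DELAY): [0, 2, 2, -3, -8] = [0, 2, 2, -3, -8] -> [0, 2, 2, -3, -8] (max |s|=8)
Stage 3 (AMPLIFY 2): 0*2=0, 2*2=4, 2*2=4, -3*2=-6, -8*2=-16 -> [0, 4, 4, -6, -16] (max |s|=16)
Stage 4 (CLIP -6 17): clip(0,-6,17)=0, clip(4,-6,17)=4, clip(4,-6,17)=4, clip(-6,-6,17)=-6, clip(-16,-6,17)=-6 -> [0, 4, 4, -6, -6] (max |s|=6)
Stage 5 (DIFF): s[0]=0, 4-0=4, 4-4=0, -6-4=-10, -6--6=0 -> [0, 4, 0, -10, 0] (max |s|=10)
Stage 6 (ABS): |0|=0, |4|=4, |0|=0, |-10|=10, |0|=0 -> [0, 4, 0, 10, 0] (max |s|=10)
Overall max amplitude: 16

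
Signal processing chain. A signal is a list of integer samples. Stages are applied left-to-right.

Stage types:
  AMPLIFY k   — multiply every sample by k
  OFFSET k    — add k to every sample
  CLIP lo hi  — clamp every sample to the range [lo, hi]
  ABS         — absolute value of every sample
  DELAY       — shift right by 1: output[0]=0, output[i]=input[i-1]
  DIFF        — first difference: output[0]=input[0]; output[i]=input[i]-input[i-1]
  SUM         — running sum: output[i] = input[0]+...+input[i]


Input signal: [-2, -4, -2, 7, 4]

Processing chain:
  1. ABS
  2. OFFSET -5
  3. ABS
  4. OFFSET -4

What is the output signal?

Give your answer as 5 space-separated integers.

Answer: -1 -3 -1 -2 -3

Derivation:
Input: [-2, -4, -2, 7, 4]
Stage 1 (ABS): |-2|=2, |-4|=4, |-2|=2, |7|=7, |4|=4 -> [2, 4, 2, 7, 4]
Stage 2 (OFFSET -5): 2+-5=-3, 4+-5=-1, 2+-5=-3, 7+-5=2, 4+-5=-1 -> [-3, -1, -3, 2, -1]
Stage 3 (ABS): |-3|=3, |-1|=1, |-3|=3, |2|=2, |-1|=1 -> [3, 1, 3, 2, 1]
Stage 4 (OFFSET -4): 3+-4=-1, 1+-4=-3, 3+-4=-1, 2+-4=-2, 1+-4=-3 -> [-1, -3, -1, -2, -3]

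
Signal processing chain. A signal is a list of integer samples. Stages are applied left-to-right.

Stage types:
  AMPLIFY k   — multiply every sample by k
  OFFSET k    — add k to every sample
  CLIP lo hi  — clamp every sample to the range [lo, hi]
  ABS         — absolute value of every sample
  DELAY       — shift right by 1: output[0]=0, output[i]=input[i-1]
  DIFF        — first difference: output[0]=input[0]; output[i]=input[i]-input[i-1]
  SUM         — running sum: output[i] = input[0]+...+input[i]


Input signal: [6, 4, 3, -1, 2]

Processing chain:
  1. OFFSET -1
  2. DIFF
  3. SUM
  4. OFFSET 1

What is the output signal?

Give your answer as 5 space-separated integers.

Input: [6, 4, 3, -1, 2]
Stage 1 (OFFSET -1): 6+-1=5, 4+-1=3, 3+-1=2, -1+-1=-2, 2+-1=1 -> [5, 3, 2, -2, 1]
Stage 2 (DIFF): s[0]=5, 3-5=-2, 2-3=-1, -2-2=-4, 1--2=3 -> [5, -2, -1, -4, 3]
Stage 3 (SUM): sum[0..0]=5, sum[0..1]=3, sum[0..2]=2, sum[0..3]=-2, sum[0..4]=1 -> [5, 3, 2, -2, 1]
Stage 4 (OFFSET 1): 5+1=6, 3+1=4, 2+1=3, -2+1=-1, 1+1=2 -> [6, 4, 3, -1, 2]

Answer: 6 4 3 -1 2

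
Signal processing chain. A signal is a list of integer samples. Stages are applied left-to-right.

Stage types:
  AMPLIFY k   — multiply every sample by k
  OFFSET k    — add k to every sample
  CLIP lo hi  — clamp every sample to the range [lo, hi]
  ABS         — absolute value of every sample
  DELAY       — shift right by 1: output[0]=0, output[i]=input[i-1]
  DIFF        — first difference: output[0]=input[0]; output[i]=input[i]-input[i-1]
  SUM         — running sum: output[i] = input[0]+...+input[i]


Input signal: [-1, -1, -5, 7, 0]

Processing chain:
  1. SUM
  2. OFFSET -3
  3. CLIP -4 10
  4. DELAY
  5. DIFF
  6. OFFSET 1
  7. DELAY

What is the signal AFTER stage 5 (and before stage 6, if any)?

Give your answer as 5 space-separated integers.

Input: [-1, -1, -5, 7, 0]
Stage 1 (SUM): sum[0..0]=-1, sum[0..1]=-2, sum[0..2]=-7, sum[0..3]=0, sum[0..4]=0 -> [-1, -2, -7, 0, 0]
Stage 2 (OFFSET -3): -1+-3=-4, -2+-3=-5, -7+-3=-10, 0+-3=-3, 0+-3=-3 -> [-4, -5, -10, -3, -3]
Stage 3 (CLIP -4 10): clip(-4,-4,10)=-4, clip(-5,-4,10)=-4, clip(-10,-4,10)=-4, clip(-3,-4,10)=-3, clip(-3,-4,10)=-3 -> [-4, -4, -4, -3, -3]
Stage 4 (DELAY): [0, -4, -4, -4, -3] = [0, -4, -4, -4, -3] -> [0, -4, -4, -4, -3]
Stage 5 (DIFF): s[0]=0, -4-0=-4, -4--4=0, -4--4=0, -3--4=1 -> [0, -4, 0, 0, 1]

Answer: 0 -4 0 0 1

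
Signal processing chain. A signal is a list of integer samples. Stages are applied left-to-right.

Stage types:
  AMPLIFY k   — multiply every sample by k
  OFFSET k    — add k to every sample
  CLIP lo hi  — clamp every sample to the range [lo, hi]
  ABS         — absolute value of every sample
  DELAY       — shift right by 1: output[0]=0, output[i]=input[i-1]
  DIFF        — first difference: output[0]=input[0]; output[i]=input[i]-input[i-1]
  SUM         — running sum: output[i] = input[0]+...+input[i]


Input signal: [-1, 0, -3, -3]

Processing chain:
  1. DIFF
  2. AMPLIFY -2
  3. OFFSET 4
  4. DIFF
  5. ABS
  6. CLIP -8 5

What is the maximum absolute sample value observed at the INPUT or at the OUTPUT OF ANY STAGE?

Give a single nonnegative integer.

Answer: 10

Derivation:
Input: [-1, 0, -3, -3] (max |s|=3)
Stage 1 (DIFF): s[0]=-1, 0--1=1, -3-0=-3, -3--3=0 -> [-1, 1, -3, 0] (max |s|=3)
Stage 2 (AMPLIFY -2): -1*-2=2, 1*-2=-2, -3*-2=6, 0*-2=0 -> [2, -2, 6, 0] (max |s|=6)
Stage 3 (OFFSET 4): 2+4=6, -2+4=2, 6+4=10, 0+4=4 -> [6, 2, 10, 4] (max |s|=10)
Stage 4 (DIFF): s[0]=6, 2-6=-4, 10-2=8, 4-10=-6 -> [6, -4, 8, -6] (max |s|=8)
Stage 5 (ABS): |6|=6, |-4|=4, |8|=8, |-6|=6 -> [6, 4, 8, 6] (max |s|=8)
Stage 6 (CLIP -8 5): clip(6,-8,5)=5, clip(4,-8,5)=4, clip(8,-8,5)=5, clip(6,-8,5)=5 -> [5, 4, 5, 5] (max |s|=5)
Overall max amplitude: 10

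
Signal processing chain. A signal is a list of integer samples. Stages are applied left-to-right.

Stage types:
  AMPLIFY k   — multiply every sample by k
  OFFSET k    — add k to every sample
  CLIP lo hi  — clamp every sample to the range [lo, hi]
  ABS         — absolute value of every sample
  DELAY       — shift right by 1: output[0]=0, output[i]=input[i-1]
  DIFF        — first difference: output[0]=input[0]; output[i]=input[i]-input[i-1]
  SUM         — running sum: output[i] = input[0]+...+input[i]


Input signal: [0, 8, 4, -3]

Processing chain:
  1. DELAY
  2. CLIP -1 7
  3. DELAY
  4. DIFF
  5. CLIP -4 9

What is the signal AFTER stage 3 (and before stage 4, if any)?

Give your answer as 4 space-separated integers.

Answer: 0 0 0 7

Derivation:
Input: [0, 8, 4, -3]
Stage 1 (DELAY): [0, 0, 8, 4] = [0, 0, 8, 4] -> [0, 0, 8, 4]
Stage 2 (CLIP -1 7): clip(0,-1,7)=0, clip(0,-1,7)=0, clip(8,-1,7)=7, clip(4,-1,7)=4 -> [0, 0, 7, 4]
Stage 3 (DELAY): [0, 0, 0, 7] = [0, 0, 0, 7] -> [0, 0, 0, 7]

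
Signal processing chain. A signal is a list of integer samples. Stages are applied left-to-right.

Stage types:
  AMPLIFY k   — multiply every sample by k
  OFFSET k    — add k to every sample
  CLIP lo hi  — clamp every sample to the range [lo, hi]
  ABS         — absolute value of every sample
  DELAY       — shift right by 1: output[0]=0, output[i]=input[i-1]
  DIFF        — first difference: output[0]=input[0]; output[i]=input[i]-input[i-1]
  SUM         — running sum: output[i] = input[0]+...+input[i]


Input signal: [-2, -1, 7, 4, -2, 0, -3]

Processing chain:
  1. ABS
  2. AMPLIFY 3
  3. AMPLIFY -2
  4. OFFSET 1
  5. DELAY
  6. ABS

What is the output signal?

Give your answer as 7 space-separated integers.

Answer: 0 11 5 41 23 11 1

Derivation:
Input: [-2, -1, 7, 4, -2, 0, -3]
Stage 1 (ABS): |-2|=2, |-1|=1, |7|=7, |4|=4, |-2|=2, |0|=0, |-3|=3 -> [2, 1, 7, 4, 2, 0, 3]
Stage 2 (AMPLIFY 3): 2*3=6, 1*3=3, 7*3=21, 4*3=12, 2*3=6, 0*3=0, 3*3=9 -> [6, 3, 21, 12, 6, 0, 9]
Stage 3 (AMPLIFY -2): 6*-2=-12, 3*-2=-6, 21*-2=-42, 12*-2=-24, 6*-2=-12, 0*-2=0, 9*-2=-18 -> [-12, -6, -42, -24, -12, 0, -18]
Stage 4 (OFFSET 1): -12+1=-11, -6+1=-5, -42+1=-41, -24+1=-23, -12+1=-11, 0+1=1, -18+1=-17 -> [-11, -5, -41, -23, -11, 1, -17]
Stage 5 (DELAY): [0, -11, -5, -41, -23, -11, 1] = [0, -11, -5, -41, -23, -11, 1] -> [0, -11, -5, -41, -23, -11, 1]
Stage 6 (ABS): |0|=0, |-11|=11, |-5|=5, |-41|=41, |-23|=23, |-11|=11, |1|=1 -> [0, 11, 5, 41, 23, 11, 1]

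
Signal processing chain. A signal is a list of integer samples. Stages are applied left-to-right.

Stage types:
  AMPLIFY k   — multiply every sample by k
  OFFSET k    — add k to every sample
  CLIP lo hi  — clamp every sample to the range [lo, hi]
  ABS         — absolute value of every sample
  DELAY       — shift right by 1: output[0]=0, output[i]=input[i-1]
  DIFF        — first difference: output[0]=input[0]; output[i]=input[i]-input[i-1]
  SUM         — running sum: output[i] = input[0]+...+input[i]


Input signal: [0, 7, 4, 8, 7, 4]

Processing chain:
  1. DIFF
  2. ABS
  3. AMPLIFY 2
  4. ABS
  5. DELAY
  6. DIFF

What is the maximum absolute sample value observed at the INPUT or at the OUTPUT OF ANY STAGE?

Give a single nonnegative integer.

Answer: 14

Derivation:
Input: [0, 7, 4, 8, 7, 4] (max |s|=8)
Stage 1 (DIFF): s[0]=0, 7-0=7, 4-7=-3, 8-4=4, 7-8=-1, 4-7=-3 -> [0, 7, -3, 4, -1, -3] (max |s|=7)
Stage 2 (ABS): |0|=0, |7|=7, |-3|=3, |4|=4, |-1|=1, |-3|=3 -> [0, 7, 3, 4, 1, 3] (max |s|=7)
Stage 3 (AMPLIFY 2): 0*2=0, 7*2=14, 3*2=6, 4*2=8, 1*2=2, 3*2=6 -> [0, 14, 6, 8, 2, 6] (max |s|=14)
Stage 4 (ABS): |0|=0, |14|=14, |6|=6, |8|=8, |2|=2, |6|=6 -> [0, 14, 6, 8, 2, 6] (max |s|=14)
Stage 5 (DELAY): [0, 0, 14, 6, 8, 2] = [0, 0, 14, 6, 8, 2] -> [0, 0, 14, 6, 8, 2] (max |s|=14)
Stage 6 (DIFF): s[0]=0, 0-0=0, 14-0=14, 6-14=-8, 8-6=2, 2-8=-6 -> [0, 0, 14, -8, 2, -6] (max |s|=14)
Overall max amplitude: 14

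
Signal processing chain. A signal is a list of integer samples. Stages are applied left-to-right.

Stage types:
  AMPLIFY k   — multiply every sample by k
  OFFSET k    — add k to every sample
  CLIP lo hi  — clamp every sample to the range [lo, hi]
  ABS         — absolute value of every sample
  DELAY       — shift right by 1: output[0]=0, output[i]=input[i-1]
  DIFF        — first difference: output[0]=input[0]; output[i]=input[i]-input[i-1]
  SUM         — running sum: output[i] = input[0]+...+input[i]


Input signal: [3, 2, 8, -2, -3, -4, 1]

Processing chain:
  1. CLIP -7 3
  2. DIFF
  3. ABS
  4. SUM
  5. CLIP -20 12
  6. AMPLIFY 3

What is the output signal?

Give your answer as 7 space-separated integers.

Input: [3, 2, 8, -2, -3, -4, 1]
Stage 1 (CLIP -7 3): clip(3,-7,3)=3, clip(2,-7,3)=2, clip(8,-7,3)=3, clip(-2,-7,3)=-2, clip(-3,-7,3)=-3, clip(-4,-7,3)=-4, clip(1,-7,3)=1 -> [3, 2, 3, -2, -3, -4, 1]
Stage 2 (DIFF): s[0]=3, 2-3=-1, 3-2=1, -2-3=-5, -3--2=-1, -4--3=-1, 1--4=5 -> [3, -1, 1, -5, -1, -1, 5]
Stage 3 (ABS): |3|=3, |-1|=1, |1|=1, |-5|=5, |-1|=1, |-1|=1, |5|=5 -> [3, 1, 1, 5, 1, 1, 5]
Stage 4 (SUM): sum[0..0]=3, sum[0..1]=4, sum[0..2]=5, sum[0..3]=10, sum[0..4]=11, sum[0..5]=12, sum[0..6]=17 -> [3, 4, 5, 10, 11, 12, 17]
Stage 5 (CLIP -20 12): clip(3,-20,12)=3, clip(4,-20,12)=4, clip(5,-20,12)=5, clip(10,-20,12)=10, clip(11,-20,12)=11, clip(12,-20,12)=12, clip(17,-20,12)=12 -> [3, 4, 5, 10, 11, 12, 12]
Stage 6 (AMPLIFY 3): 3*3=9, 4*3=12, 5*3=15, 10*3=30, 11*3=33, 12*3=36, 12*3=36 -> [9, 12, 15, 30, 33, 36, 36]

Answer: 9 12 15 30 33 36 36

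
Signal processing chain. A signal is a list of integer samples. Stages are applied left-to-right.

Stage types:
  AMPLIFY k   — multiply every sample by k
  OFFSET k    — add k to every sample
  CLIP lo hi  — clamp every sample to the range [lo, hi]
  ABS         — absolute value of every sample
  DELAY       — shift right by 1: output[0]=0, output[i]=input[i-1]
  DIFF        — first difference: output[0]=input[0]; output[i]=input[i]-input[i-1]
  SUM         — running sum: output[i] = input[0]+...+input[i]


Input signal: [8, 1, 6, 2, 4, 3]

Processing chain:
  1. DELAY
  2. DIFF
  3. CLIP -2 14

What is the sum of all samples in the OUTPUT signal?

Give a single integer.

Answer: 11

Derivation:
Input: [8, 1, 6, 2, 4, 3]
Stage 1 (DELAY): [0, 8, 1, 6, 2, 4] = [0, 8, 1, 6, 2, 4] -> [0, 8, 1, 6, 2, 4]
Stage 2 (DIFF): s[0]=0, 8-0=8, 1-8=-7, 6-1=5, 2-6=-4, 4-2=2 -> [0, 8, -7, 5, -4, 2]
Stage 3 (CLIP -2 14): clip(0,-2,14)=0, clip(8,-2,14)=8, clip(-7,-2,14)=-2, clip(5,-2,14)=5, clip(-4,-2,14)=-2, clip(2,-2,14)=2 -> [0, 8, -2, 5, -2, 2]
Output sum: 11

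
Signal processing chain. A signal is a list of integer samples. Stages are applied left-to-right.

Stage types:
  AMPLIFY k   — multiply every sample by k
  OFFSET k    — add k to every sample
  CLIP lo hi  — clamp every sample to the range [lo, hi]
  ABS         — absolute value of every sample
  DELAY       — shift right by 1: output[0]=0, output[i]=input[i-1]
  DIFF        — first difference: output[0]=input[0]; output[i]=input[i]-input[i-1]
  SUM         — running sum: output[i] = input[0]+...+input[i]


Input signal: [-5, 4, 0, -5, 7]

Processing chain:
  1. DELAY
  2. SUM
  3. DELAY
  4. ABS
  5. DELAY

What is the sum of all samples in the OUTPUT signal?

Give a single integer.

Answer: 6

Derivation:
Input: [-5, 4, 0, -5, 7]
Stage 1 (DELAY): [0, -5, 4, 0, -5] = [0, -5, 4, 0, -5] -> [0, -5, 4, 0, -5]
Stage 2 (SUM): sum[0..0]=0, sum[0..1]=-5, sum[0..2]=-1, sum[0..3]=-1, sum[0..4]=-6 -> [0, -5, -1, -1, -6]
Stage 3 (DELAY): [0, 0, -5, -1, -1] = [0, 0, -5, -1, -1] -> [0, 0, -5, -1, -1]
Stage 4 (ABS): |0|=0, |0|=0, |-5|=5, |-1|=1, |-1|=1 -> [0, 0, 5, 1, 1]
Stage 5 (DELAY): [0, 0, 0, 5, 1] = [0, 0, 0, 5, 1] -> [0, 0, 0, 5, 1]
Output sum: 6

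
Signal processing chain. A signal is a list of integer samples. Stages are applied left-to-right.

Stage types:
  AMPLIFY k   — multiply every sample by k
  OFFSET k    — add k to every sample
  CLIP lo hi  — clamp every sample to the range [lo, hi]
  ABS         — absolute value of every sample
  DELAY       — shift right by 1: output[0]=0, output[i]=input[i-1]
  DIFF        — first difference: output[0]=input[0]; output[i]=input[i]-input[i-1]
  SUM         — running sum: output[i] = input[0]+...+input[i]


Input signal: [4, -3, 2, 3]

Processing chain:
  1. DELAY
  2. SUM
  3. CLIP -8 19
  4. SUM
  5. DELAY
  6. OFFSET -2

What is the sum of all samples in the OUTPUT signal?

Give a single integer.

Answer: 1

Derivation:
Input: [4, -3, 2, 3]
Stage 1 (DELAY): [0, 4, -3, 2] = [0, 4, -3, 2] -> [0, 4, -3, 2]
Stage 2 (SUM): sum[0..0]=0, sum[0..1]=4, sum[0..2]=1, sum[0..3]=3 -> [0, 4, 1, 3]
Stage 3 (CLIP -8 19): clip(0,-8,19)=0, clip(4,-8,19)=4, clip(1,-8,19)=1, clip(3,-8,19)=3 -> [0, 4, 1, 3]
Stage 4 (SUM): sum[0..0]=0, sum[0..1]=4, sum[0..2]=5, sum[0..3]=8 -> [0, 4, 5, 8]
Stage 5 (DELAY): [0, 0, 4, 5] = [0, 0, 4, 5] -> [0, 0, 4, 5]
Stage 6 (OFFSET -2): 0+-2=-2, 0+-2=-2, 4+-2=2, 5+-2=3 -> [-2, -2, 2, 3]
Output sum: 1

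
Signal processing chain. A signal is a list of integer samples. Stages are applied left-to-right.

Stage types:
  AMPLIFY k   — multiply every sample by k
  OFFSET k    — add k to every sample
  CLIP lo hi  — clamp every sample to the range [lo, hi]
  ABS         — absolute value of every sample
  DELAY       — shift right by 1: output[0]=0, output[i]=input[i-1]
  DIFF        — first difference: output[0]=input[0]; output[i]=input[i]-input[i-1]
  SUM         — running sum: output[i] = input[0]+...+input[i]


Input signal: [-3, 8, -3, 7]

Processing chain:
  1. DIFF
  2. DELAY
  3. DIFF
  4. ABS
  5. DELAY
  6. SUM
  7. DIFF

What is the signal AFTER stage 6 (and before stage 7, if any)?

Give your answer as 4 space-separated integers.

Answer: 0 0 3 17

Derivation:
Input: [-3, 8, -3, 7]
Stage 1 (DIFF): s[0]=-3, 8--3=11, -3-8=-11, 7--3=10 -> [-3, 11, -11, 10]
Stage 2 (DELAY): [0, -3, 11, -11] = [0, -3, 11, -11] -> [0, -3, 11, -11]
Stage 3 (DIFF): s[0]=0, -3-0=-3, 11--3=14, -11-11=-22 -> [0, -3, 14, -22]
Stage 4 (ABS): |0|=0, |-3|=3, |14|=14, |-22|=22 -> [0, 3, 14, 22]
Stage 5 (DELAY): [0, 0, 3, 14] = [0, 0, 3, 14] -> [0, 0, 3, 14]
Stage 6 (SUM): sum[0..0]=0, sum[0..1]=0, sum[0..2]=3, sum[0..3]=17 -> [0, 0, 3, 17]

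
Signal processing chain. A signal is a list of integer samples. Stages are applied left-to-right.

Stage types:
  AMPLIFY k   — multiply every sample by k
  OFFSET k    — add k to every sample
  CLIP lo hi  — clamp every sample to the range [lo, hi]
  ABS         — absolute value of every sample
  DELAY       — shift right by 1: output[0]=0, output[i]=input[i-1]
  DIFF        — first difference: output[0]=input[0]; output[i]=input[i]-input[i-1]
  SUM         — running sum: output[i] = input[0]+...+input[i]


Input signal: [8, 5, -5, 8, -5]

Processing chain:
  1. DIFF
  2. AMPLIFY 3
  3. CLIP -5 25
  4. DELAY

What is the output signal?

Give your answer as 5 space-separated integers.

Input: [8, 5, -5, 8, -5]
Stage 1 (DIFF): s[0]=8, 5-8=-3, -5-5=-10, 8--5=13, -5-8=-13 -> [8, -3, -10, 13, -13]
Stage 2 (AMPLIFY 3): 8*3=24, -3*3=-9, -10*3=-30, 13*3=39, -13*3=-39 -> [24, -9, -30, 39, -39]
Stage 3 (CLIP -5 25): clip(24,-5,25)=24, clip(-9,-5,25)=-5, clip(-30,-5,25)=-5, clip(39,-5,25)=25, clip(-39,-5,25)=-5 -> [24, -5, -5, 25, -5]
Stage 4 (DELAY): [0, 24, -5, -5, 25] = [0, 24, -5, -5, 25] -> [0, 24, -5, -5, 25]

Answer: 0 24 -5 -5 25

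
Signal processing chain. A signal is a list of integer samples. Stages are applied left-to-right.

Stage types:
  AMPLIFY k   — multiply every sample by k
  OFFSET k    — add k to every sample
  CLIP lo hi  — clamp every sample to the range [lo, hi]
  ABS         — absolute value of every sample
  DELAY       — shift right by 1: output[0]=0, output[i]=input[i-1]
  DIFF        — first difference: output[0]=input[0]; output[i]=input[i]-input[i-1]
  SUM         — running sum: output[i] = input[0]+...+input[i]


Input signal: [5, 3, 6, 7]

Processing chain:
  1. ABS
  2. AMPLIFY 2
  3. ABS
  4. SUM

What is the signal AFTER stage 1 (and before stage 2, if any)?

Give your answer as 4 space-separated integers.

Input: [5, 3, 6, 7]
Stage 1 (ABS): |5|=5, |3|=3, |6|=6, |7|=7 -> [5, 3, 6, 7]

Answer: 5 3 6 7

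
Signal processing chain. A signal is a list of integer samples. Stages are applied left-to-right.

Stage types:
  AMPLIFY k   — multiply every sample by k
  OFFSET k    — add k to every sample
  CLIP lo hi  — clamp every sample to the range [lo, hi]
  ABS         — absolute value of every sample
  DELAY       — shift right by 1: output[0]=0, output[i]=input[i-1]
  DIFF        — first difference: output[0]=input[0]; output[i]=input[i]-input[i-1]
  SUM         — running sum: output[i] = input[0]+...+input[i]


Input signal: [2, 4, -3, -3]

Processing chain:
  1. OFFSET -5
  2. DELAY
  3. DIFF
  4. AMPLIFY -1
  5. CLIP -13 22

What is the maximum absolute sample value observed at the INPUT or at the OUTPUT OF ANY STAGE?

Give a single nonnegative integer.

Answer: 8

Derivation:
Input: [2, 4, -3, -3] (max |s|=4)
Stage 1 (OFFSET -5): 2+-5=-3, 4+-5=-1, -3+-5=-8, -3+-5=-8 -> [-3, -1, -8, -8] (max |s|=8)
Stage 2 (DELAY): [0, -3, -1, -8] = [0, -3, -1, -8] -> [0, -3, -1, -8] (max |s|=8)
Stage 3 (DIFF): s[0]=0, -3-0=-3, -1--3=2, -8--1=-7 -> [0, -3, 2, -7] (max |s|=7)
Stage 4 (AMPLIFY -1): 0*-1=0, -3*-1=3, 2*-1=-2, -7*-1=7 -> [0, 3, -2, 7] (max |s|=7)
Stage 5 (CLIP -13 22): clip(0,-13,22)=0, clip(3,-13,22)=3, clip(-2,-13,22)=-2, clip(7,-13,22)=7 -> [0, 3, -2, 7] (max |s|=7)
Overall max amplitude: 8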